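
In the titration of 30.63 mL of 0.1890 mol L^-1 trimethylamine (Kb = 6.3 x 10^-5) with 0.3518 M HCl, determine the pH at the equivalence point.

5.35

n((CH3)3N) = 0.1890 x 0.03063 = 0.005789 mol; V(HCl) at equivalence = 0.005789/0.3518 = 0.01646 L.
At equivalence the base is fully converted to (CH3)3NH+; total volume = 0.04709 L, so [(CH3)3NH+] = 0.005789/0.04709 = 0.1229 M.
Ka((CH3)3NH+) = Kw/Kb = 1.0e-14 / 6.3 x 10^-5 = 1.59e-10.
[H^+] = sqrt(Ka x [(CH3)3NH+]) = sqrt(1.59e-10 x 0.1229) = 4.42e-6 M.
pH = -log(4.42e-6) = 5.35.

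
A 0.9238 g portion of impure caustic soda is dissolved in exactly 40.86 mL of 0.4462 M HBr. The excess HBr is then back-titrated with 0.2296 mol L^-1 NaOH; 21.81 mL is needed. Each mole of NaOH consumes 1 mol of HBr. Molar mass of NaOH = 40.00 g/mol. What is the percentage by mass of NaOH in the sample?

Total n(HBr) added = 0.4462 x 0.04086 = 0.01823 mol.
n(NaOH) used = 0.2296 x 0.02181 = 0.005008 mol, which equals the excess n(HBr).
So n(HBr) consumed by the sample = 0.01823 - 0.005008 = 0.01322 mol.
n(NaOH) = 0.01322 / 1 = 0.01322 mol.
mass NaOH = 0.01322 x 40.00 = 0.5290 g, so %NaOH = 0.5290/0.9238 x 100 = 57.3%.

57.3%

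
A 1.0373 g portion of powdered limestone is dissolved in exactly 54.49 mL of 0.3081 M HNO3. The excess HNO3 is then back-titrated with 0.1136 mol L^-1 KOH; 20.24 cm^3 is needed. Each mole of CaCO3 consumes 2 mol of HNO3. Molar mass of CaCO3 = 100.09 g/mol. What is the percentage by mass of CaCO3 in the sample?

Total n(HNO3) added = 0.3081 x 0.05449 = 0.01679 mol.
n(KOH) used = 0.1136 x 0.02024 = 0.002299 mol, which equals the excess n(HNO3).
So n(HNO3) consumed by the sample = 0.01679 - 0.002299 = 0.01449 mol.
n(CaCO3) = 0.01449 / 2 = 0.007245 mol.
mass CaCO3 = 0.007245 x 100.09 = 0.7251 g, so %CaCO3 = 0.7251/1.0373 x 100 = 69.9%.

69.9%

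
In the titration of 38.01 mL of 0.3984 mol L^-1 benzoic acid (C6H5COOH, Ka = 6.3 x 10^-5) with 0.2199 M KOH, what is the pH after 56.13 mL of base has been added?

Initial n(C6H5COOH) = 0.3984 x 0.03801 = 0.01514 mol.
n(KOH) added = 0.2199 x 0.05613 = 0.01234 mol, converting that many moles of C6H5COOH to C6H5COO-.
Remaining n(C6H5COOH) = 0.002800 mol; n(C6H5COO-) = 0.01234 mol.
By Henderson-Hasselbalch, pH = pKa + log([A^-]/[HA]) = 4.20 + log(0.01234/0.002800) = 4.20 + (+0.64) = 4.84.

4.84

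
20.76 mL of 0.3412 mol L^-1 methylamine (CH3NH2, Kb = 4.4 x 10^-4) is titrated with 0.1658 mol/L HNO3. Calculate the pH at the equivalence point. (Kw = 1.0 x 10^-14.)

n(CH3NH2) = 0.3412 x 0.02076 = 0.007083 mol; V(HNO3) at equivalence = 0.007083/0.1658 = 0.04272 L.
At equivalence the base is fully converted to CH3NH3+; total volume = 0.06348 L, so [CH3NH3+] = 0.007083/0.06348 = 0.1116 M.
Ka(CH3NH3+) = Kw/Kb = 1.0e-14 / 4.4 x 10^-4 = 2.27e-11.
[H^+] = sqrt(Ka x [CH3NH3+]) = sqrt(2.27e-11 x 0.1116) = 1.59e-6 M.
pH = -log(1.59e-6) = 5.80.

5.80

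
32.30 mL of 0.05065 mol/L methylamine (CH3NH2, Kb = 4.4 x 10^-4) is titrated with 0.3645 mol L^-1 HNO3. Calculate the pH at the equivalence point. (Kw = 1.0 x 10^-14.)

n(CH3NH2) = 0.05065 x 0.03230 = 0.001636 mol; V(HNO3) at equivalence = 0.001636/0.3645 = 0.004488 L.
At equivalence the base is fully converted to CH3NH3+; total volume = 0.03679 L, so [CH3NH3+] = 0.001636/0.03679 = 0.04447 M.
Ka(CH3NH3+) = Kw/Kb = 1.0e-14 / 4.4 x 10^-4 = 2.27e-11.
[H^+] = sqrt(Ka x [CH3NH3+]) = sqrt(2.27e-11 x 0.04447) = 1.01e-6 M.
pH = -log(1.01e-6) = 6.00.

6.00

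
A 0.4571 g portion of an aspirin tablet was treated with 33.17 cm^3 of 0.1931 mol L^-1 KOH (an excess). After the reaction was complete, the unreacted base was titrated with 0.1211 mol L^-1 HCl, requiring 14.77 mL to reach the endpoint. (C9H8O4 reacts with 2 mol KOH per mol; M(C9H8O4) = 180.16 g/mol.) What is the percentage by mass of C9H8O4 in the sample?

Total n(KOH) added = 0.1931 x 0.03317 = 0.006405 mol.
n(HCl) used = 0.1211 x 0.01477 = 0.001789 mol, which equals the excess n(KOH).
So n(KOH) consumed by the sample = 0.006405 - 0.001789 = 0.004616 mol.
n(C9H8O4) = 0.004616 / 2 = 0.002308 mol.
mass C9H8O4 = 0.002308 x 180.16 = 0.4159 g, so %C9H8O4 = 0.4159/0.4571 x 100 = 91.0%.

91.0%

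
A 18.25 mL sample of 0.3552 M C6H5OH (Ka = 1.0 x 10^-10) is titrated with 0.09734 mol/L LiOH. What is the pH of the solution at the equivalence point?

n(C6H5OH) = 0.3552 x 0.01825 = 0.006482 mol; V(LiOH) at equivalence = 0.006482/0.09734 = 0.06660 L.
At equivalence all the acid is converted to C6H5O-; total volume = 0.01825 + 0.06660 = 0.08485 L, so [C6H5O-] = 0.006482/0.08485 = 0.07640 M.
Kb = Kw/Ka = 1.0e-14 / 1.0 x 10^-10 = 0.000100.
[OH^-] = sqrt(Kb x [C6H5O-]) = sqrt(0.000100 x 0.07640) = 0.00276 M.
pOH = 2.56, so pH = 14.00 - 2.56 = 11.44.

11.44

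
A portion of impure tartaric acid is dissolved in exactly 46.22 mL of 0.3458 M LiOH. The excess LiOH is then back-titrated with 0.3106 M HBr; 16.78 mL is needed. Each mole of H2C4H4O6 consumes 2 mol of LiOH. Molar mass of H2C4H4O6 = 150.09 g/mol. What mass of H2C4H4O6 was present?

0.808 g

Total n(LiOH) added = 0.3458 x 0.04622 = 0.01598 mol.
n(HBr) used = 0.3106 x 0.01678 = 0.005212 mol, which equals the excess n(LiOH).
So n(LiOH) consumed by the sample = 0.01598 - 0.005212 = 0.01077 mol.
n(H2C4H4O6) = 0.01077 / 2 = 0.005386 mol.
mass = 0.005386 mol x 150.09 g/mol = 0.808 g.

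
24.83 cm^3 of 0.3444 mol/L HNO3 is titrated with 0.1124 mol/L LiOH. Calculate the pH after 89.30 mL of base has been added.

12.11

n(acid) = 0.3444 x 0.02483 = 0.008551 mol; n(LiOH) added = 0.1124 x 0.08930 = 0.01004 mol.
Base is in excess by 0.01004 - 0.008551 = 0.001486 mol in a total volume of 0.1141 L.
[OH^-] = 0.001486/0.1141 = 0.01302 M, so pOH = 1.89 and pH = 14.00 - 1.89 = 12.11.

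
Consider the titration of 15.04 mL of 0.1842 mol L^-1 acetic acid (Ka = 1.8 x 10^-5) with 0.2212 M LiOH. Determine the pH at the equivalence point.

8.87

n(CH3COOH) = 0.1842 x 0.01504 = 0.002770 mol; V(LiOH) at equivalence = 0.002770/0.2212 = 0.01252 L.
At equivalence all the acid is converted to CH3COO-; total volume = 0.01504 + 0.01252 = 0.02756 L, so [CH3COO-] = 0.002770/0.02756 = 0.1005 M.
Kb = Kw/Ka = 1.0e-14 / 1.8 x 10^-5 = 5.56e-10.
[OH^-] = sqrt(Kb x [CH3COO-]) = sqrt(5.56e-10 x 0.1005) = 7.47e-6 M.
pOH = 5.13, so pH = 14.00 - 5.13 = 8.87.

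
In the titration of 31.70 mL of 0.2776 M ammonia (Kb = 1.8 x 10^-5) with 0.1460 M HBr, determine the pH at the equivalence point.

n(NH3) = 0.2776 x 0.03170 = 0.008800 mol; V(HBr) at equivalence = 0.008800/0.1460 = 0.06027 L.
At equivalence the base is fully converted to NH4+; total volume = 0.09197 L, so [NH4+] = 0.008800/0.09197 = 0.09568 M.
Ka(NH4+) = Kw/Kb = 1.0e-14 / 1.8 x 10^-5 = 5.56e-10.
[H^+] = sqrt(Ka x [NH4+]) = sqrt(5.56e-10 x 0.09568) = 7.29e-6 M.
pH = -log(7.29e-6) = 5.14.

5.14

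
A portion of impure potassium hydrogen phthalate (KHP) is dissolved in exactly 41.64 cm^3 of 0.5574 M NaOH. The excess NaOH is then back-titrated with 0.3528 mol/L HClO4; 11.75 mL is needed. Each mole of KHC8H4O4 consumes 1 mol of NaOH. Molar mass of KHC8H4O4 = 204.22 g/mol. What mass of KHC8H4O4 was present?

Total n(NaOH) added = 0.5574 x 0.04164 = 0.02321 mol.
n(HClO4) used = 0.3528 x 0.01175 = 0.004145 mol, which equals the excess n(NaOH).
So n(NaOH) consumed by the sample = 0.02321 - 0.004145 = 0.01906 mol.
n(KHC8H4O4) = 0.01906 / 1 = 0.01906 mol.
mass = 0.01906 mol x 204.22 g/mol = 3.89 g.

3.89 g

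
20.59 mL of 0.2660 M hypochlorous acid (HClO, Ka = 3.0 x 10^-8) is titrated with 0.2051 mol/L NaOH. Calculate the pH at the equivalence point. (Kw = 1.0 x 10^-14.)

10.29

n(HClO) = 0.2660 x 0.02059 = 0.005477 mol; V(NaOH) at equivalence = 0.005477/0.2051 = 0.02670 L.
At equivalence all the acid is converted to ClO-; total volume = 0.02059 + 0.02670 = 0.04729 L, so [ClO-] = 0.005477/0.04729 = 0.1158 M.
Kb = Kw/Ka = 1.0e-14 / 3.0 x 10^-8 = 3.33e-7.
[OH^-] = sqrt(Kb x [ClO-]) = sqrt(3.33e-7 x 0.1158) = 0.000196 M.
pOH = 3.71, so pH = 14.00 - 3.71 = 10.29.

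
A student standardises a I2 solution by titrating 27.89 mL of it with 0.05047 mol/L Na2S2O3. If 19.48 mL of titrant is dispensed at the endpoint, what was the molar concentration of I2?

n(Na2S2O3) = 0.05047 x 0.01948 = 0.0009832 mol.
From the balanced equation, 2 mol Na2S2O3 reacts with 1 mol I2, so n(I2) = 0.0009832 x 1/2 = 0.0004916 mol.
[I2] = 0.0004916 / 0.02789 L = 0.0176 M.

0.0176 M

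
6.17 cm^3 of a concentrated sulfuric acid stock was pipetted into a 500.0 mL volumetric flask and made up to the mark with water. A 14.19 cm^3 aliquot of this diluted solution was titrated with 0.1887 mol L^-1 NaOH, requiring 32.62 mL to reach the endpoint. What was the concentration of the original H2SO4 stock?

n(NaOH) = 0.1887 x 0.03262 = 0.006155 mol.
n(H2SO4) in the aliquot = 0.006155 x 1/2 = 0.003078 mol.
[diluted H2SO4] = 0.003078 / 0.01419 = 0.2169 M.
Dilution factor = 500.0/6.170 = 81.04, so [stock] = 0.2169 x 81.04 = 17.6 M.

17.6 M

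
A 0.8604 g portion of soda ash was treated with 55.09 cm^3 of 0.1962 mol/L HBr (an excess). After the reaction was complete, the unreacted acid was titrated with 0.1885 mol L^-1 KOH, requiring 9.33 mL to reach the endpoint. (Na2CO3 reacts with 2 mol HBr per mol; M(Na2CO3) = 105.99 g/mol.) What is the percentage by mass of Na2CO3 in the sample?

55.7%

Total n(HBr) added = 0.1962 x 0.05509 = 0.01081 mol.
n(KOH) used = 0.1885 x 0.009330 = 0.001759 mol, which equals the excess n(HBr).
So n(HBr) consumed by the sample = 0.01081 - 0.001759 = 0.009050 mol.
n(Na2CO3) = 0.009050 / 2 = 0.004525 mol.
mass Na2CO3 = 0.004525 x 105.99 = 0.4796 g, so %Na2CO3 = 0.4796/0.8604 x 100 = 55.7%.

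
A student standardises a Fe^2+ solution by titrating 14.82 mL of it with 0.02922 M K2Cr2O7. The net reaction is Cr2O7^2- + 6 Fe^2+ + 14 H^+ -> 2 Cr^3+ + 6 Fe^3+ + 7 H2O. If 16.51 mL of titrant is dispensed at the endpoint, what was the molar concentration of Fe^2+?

0.195 M

n(K2Cr2O7) = 0.02922 x 0.01651 = 0.0004824 mol.
From the balanced equation, 1 mol K2Cr2O7 reacts with 6 mol Fe^2+, so n(Fe^2+) = 0.0004824 x 6/1 = 0.002895 mol.
[Fe^2+] = 0.002895 / 0.01482 L = 0.195 M.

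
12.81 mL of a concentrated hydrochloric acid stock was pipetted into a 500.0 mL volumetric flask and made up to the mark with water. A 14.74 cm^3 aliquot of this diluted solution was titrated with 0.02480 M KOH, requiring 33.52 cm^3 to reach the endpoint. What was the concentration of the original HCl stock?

2.20 M

n(KOH) = 0.02480 x 0.03352 = 0.0008313 mol.
n(HCl) in the aliquot = 0.0008313 mol.
[diluted HCl] = 0.0008313 / 0.01474 = 0.05640 M.
Dilution factor = 500.0/12.81 = 39.03, so [stock] = 0.05640 x 39.03 = 2.20 M.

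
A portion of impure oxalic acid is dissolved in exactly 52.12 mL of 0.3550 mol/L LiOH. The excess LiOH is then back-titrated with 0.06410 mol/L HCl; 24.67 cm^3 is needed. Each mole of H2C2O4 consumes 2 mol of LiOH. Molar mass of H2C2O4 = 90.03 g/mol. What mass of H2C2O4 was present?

Total n(LiOH) added = 0.3550 x 0.05212 = 0.01850 mol.
n(HCl) used = 0.06410 x 0.02467 = 0.001581 mol, which equals the excess n(LiOH).
So n(LiOH) consumed by the sample = 0.01850 - 0.001581 = 0.01692 mol.
n(H2C2O4) = 0.01692 / 2 = 0.008461 mol.
mass = 0.008461 mol x 90.03 g/mol = 0.762 g.

0.762 g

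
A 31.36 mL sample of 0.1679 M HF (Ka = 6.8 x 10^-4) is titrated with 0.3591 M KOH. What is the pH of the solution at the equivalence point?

8.11

n(HF) = 0.1679 x 0.03136 = 0.005265 mol; V(KOH) at equivalence = 0.005265/0.3591 = 0.01466 L.
At equivalence all the acid is converted to F-; total volume = 0.03136 + 0.01466 = 0.04602 L, so [F-] = 0.005265/0.04602 = 0.1144 M.
Kb = Kw/Ka = 1.0e-14 / 6.8 x 10^-4 = 1.47e-11.
[OH^-] = sqrt(Kb x [F-]) = sqrt(1.47e-11 x 0.1144) = 1.30e-6 M.
pOH = 5.89, so pH = 14.00 - 5.89 = 8.11.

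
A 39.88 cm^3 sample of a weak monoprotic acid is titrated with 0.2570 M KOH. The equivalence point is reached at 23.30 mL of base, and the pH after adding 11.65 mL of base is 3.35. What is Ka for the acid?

11.65 mL is half of the equivalence volume, so this is the half-equivalence point where [HA] = [A^-].
At half-equivalence pH = pKa, so pKa = 3.35.
Ka = 10^(-3.35) = 4.5 x 10^-4.

4.5 x 10^-4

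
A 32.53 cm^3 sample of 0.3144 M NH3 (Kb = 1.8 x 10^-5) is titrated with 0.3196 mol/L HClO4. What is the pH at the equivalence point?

5.03

n(NH3) = 0.3144 x 0.03253 = 0.01023 mol; V(HClO4) at equivalence = 0.01023/0.3196 = 0.03200 L.
At equivalence the base is fully converted to NH4+; total volume = 0.06453 L, so [NH4+] = 0.01023/0.06453 = 0.1585 M.
Ka(NH4+) = Kw/Kb = 1.0e-14 / 1.8 x 10^-5 = 5.56e-10.
[H^+] = sqrt(Ka x [NH4+]) = sqrt(5.56e-10 x 0.1585) = 9.38e-6 M.
pH = -log(9.38e-6) = 5.03.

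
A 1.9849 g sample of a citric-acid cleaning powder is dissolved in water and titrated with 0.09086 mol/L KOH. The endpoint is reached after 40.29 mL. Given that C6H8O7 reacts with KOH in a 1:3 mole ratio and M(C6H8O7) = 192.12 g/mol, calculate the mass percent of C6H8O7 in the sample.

11.8%

n(KOH) = 0.09086 x 0.04029 = 0.003661 mol.
n(C6H8O7) = 0.003661 / 3 = 0.001220 mol.
mass of C6H8O7 = 0.001220 x 192.12 = 0.2344 g.
% purity = 0.2344 / 1.9849 x 100 = 11.8%.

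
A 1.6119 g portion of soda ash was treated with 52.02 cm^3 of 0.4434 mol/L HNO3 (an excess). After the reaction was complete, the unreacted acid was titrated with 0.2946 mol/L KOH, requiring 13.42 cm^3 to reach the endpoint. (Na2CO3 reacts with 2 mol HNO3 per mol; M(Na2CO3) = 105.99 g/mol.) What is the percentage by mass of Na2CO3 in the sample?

62.8%

Total n(HNO3) added = 0.4434 x 0.05202 = 0.02307 mol.
n(KOH) used = 0.2946 x 0.01342 = 0.003954 mol, which equals the excess n(HNO3).
So n(HNO3) consumed by the sample = 0.02307 - 0.003954 = 0.01911 mol.
n(Na2CO3) = 0.01911 / 2 = 0.009556 mol.
mass Na2CO3 = 0.009556 x 105.99 = 1.013 g, so %Na2CO3 = 1.013/1.6119 x 100 = 62.8%.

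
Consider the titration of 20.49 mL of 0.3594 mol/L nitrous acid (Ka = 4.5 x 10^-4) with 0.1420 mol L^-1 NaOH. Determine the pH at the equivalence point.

8.18

n(HNO2) = 0.3594 x 0.02049 = 0.007364 mol; V(NaOH) at equivalence = 0.007364/0.1420 = 0.05186 L.
At equivalence all the acid is converted to NO2-; total volume = 0.02049 + 0.05186 = 0.07235 L, so [NO2-] = 0.007364/0.07235 = 0.1018 M.
Kb = Kw/Ka = 1.0e-14 / 4.5 x 10^-4 = 2.22e-11.
[OH^-] = sqrt(Kb x [NO2-]) = sqrt(2.22e-11 x 0.1018) = 1.50e-6 M.
pOH = 5.82, so pH = 14.00 - 5.82 = 8.18.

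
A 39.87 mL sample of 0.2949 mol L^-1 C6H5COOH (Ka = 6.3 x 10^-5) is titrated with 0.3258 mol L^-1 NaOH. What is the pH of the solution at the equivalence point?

8.70

n(C6H5COOH) = 0.2949 x 0.03987 = 0.01176 mol; V(NaOH) at equivalence = 0.01176/0.3258 = 0.03609 L.
At equivalence all the acid is converted to C6H5COO-; total volume = 0.03987 + 0.03609 = 0.07596 L, so [C6H5COO-] = 0.01176/0.07596 = 0.1548 M.
Kb = Kw/Ka = 1.0e-14 / 6.3 x 10^-5 = 1.59e-10.
[OH^-] = sqrt(Kb x [C6H5COO-]) = sqrt(1.59e-10 x 0.1548) = 4.96e-6 M.
pOH = 5.30, so pH = 14.00 - 5.30 = 8.70.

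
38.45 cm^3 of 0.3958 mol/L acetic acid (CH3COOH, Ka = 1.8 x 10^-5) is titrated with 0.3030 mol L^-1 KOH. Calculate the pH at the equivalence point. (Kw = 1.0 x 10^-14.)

n(CH3COOH) = 0.3958 x 0.03845 = 0.01522 mol; V(KOH) at equivalence = 0.01522/0.3030 = 0.05023 L.
At equivalence all the acid is converted to CH3COO-; total volume = 0.03845 + 0.05023 = 0.08868 L, so [CH3COO-] = 0.01522/0.08868 = 0.1716 M.
Kb = Kw/Ka = 1.0e-14 / 1.8 x 10^-5 = 5.56e-10.
[OH^-] = sqrt(Kb x [CH3COO-]) = sqrt(5.56e-10 x 0.1716) = 9.76e-6 M.
pOH = 5.01, so pH = 14.00 - 5.01 = 8.99.

8.99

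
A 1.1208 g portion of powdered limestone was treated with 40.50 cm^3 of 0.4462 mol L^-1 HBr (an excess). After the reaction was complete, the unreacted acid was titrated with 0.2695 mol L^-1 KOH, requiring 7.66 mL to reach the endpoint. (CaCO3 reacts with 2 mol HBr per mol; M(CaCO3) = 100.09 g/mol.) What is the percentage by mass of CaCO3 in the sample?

Total n(HBr) added = 0.4462 x 0.04050 = 0.01807 mol.
n(KOH) used = 0.2695 x 0.007660 = 0.002064 mol, which equals the excess n(HBr).
So n(HBr) consumed by the sample = 0.01807 - 0.002064 = 0.01601 mol.
n(CaCO3) = 0.01601 / 2 = 0.008003 mol.
mass CaCO3 = 0.008003 x 100.09 = 0.8011 g, so %CaCO3 = 0.8011/1.1208 x 100 = 71.5%.

71.5%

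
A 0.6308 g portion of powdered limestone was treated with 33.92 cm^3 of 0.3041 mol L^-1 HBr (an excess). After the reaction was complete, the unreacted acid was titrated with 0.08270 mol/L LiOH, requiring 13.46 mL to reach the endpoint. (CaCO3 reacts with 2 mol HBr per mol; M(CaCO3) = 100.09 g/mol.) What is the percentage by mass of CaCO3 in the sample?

Total n(HBr) added = 0.3041 x 0.03392 = 0.01032 mol.
n(LiOH) used = 0.08270 x 0.01346 = 0.001113 mol, which equals the excess n(HBr).
So n(HBr) consumed by the sample = 0.01032 - 0.001113 = 0.009202 mol.
n(CaCO3) = 0.009202 / 2 = 0.004601 mol.
mass CaCO3 = 0.004601 x 100.09 = 0.4605 g, so %CaCO3 = 0.4605/0.6308 x 100 = 73.0%.

73.0%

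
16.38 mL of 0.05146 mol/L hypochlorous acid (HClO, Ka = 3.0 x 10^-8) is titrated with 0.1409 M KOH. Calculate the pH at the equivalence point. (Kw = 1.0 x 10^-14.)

n(HClO) = 0.05146 x 0.01638 = 0.0008429 mol; V(KOH) at equivalence = 0.0008429/0.1409 = 0.005982 L.
At equivalence all the acid is converted to ClO-; total volume = 0.01638 + 0.005982 = 0.02236 L, so [ClO-] = 0.0008429/0.02236 = 0.03769 M.
Kb = Kw/Ka = 1.0e-14 / 3.0 x 10^-8 = 3.33e-7.
[OH^-] = sqrt(Kb x [ClO-]) = sqrt(3.33e-7 x 0.03769) = 0.000112 M.
pOH = 3.95, so pH = 14.00 - 3.95 = 10.05.

10.05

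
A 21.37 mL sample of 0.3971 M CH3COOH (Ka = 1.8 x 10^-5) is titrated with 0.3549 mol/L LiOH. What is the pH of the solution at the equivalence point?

9.01

n(CH3COOH) = 0.3971 x 0.02137 = 0.008486 mol; V(LiOH) at equivalence = 0.008486/0.3549 = 0.02391 L.
At equivalence all the acid is converted to CH3COO-; total volume = 0.02137 + 0.02391 = 0.04528 L, so [CH3COO-] = 0.008486/0.04528 = 0.1874 M.
Kb = Kw/Ka = 1.0e-14 / 1.8 x 10^-5 = 5.56e-10.
[OH^-] = sqrt(Kb x [CH3COO-]) = sqrt(5.56e-10 x 0.1874) = 1.02e-5 M.
pOH = 4.99, so pH = 14.00 - 4.99 = 9.01.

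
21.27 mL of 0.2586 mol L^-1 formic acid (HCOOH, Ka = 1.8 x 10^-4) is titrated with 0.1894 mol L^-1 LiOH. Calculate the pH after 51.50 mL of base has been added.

n(acid) = 0.2586 x 0.02127 = 0.005500 mol; n(LiOH) added = 0.1894 x 0.05150 = 0.009754 mol.
Base is in excess by 0.009754 - 0.005500 = 0.004254 mol in a total volume of 0.07277 L.
[OH^-] = 0.004254/0.07277 = 0.05845 M, so pOH = 1.23 and pH = 14.00 - 1.23 = 12.77.

12.77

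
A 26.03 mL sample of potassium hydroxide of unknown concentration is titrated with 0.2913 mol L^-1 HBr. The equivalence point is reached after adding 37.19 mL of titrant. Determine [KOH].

0.416 M

n(HBr) delivered = 0.2913 x 0.03719 = 0.01083 mol.
For a 1:1 reaction, n(KOH) = 0.01083 mol.
[KOH] = 0.01083 mol / 0.02603 L = 0.416 M.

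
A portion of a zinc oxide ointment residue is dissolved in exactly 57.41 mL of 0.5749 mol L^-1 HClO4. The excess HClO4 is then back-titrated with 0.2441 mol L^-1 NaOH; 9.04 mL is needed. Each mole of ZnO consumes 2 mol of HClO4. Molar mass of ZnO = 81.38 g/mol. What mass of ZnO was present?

Total n(HClO4) added = 0.5749 x 0.05741 = 0.03301 mol.
n(NaOH) used = 0.2441 x 0.009040 = 0.002207 mol, which equals the excess n(HClO4).
So n(HClO4) consumed by the sample = 0.03301 - 0.002207 = 0.03080 mol.
n(ZnO) = 0.03080 / 2 = 0.01540 mol.
mass = 0.01540 mol x 81.38 g/mol = 1.25 g.

1.25 g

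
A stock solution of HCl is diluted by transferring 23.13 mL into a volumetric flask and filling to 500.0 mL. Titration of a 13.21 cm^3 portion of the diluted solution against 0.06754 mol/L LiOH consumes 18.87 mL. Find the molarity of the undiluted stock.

n(LiOH) = 0.06754 x 0.01887 = 0.001274 mol.
n(HCl) in the aliquot = 0.001274 mol.
[diluted HCl] = 0.001274 / 0.01321 = 0.09648 M.
Dilution factor = 500.0/23.13 = 21.62, so [stock] = 0.09648 x 21.62 = 2.09 M.

2.09 M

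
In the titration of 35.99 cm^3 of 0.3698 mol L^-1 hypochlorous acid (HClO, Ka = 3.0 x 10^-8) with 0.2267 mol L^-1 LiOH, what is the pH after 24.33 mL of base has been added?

Initial n(HClO) = 0.3698 x 0.03599 = 0.01331 mol.
n(LiOH) added = 0.2267 x 0.02433 = 0.005516 mol, converting that many moles of HClO to ClO-.
Remaining n(HClO) = 0.007793 mol; n(ClO-) = 0.005516 mol.
By Henderson-Hasselbalch, pH = pKa + log([A^-]/[HA]) = 7.52 + log(0.005516/0.007793) = 7.52 + (-0.15) = 7.37.

7.37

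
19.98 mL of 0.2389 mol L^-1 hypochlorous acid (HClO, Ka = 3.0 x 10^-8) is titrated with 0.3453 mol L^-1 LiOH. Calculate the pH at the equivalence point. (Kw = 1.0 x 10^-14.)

10.34

n(HClO) = 0.2389 x 0.01998 = 0.004773 mol; V(LiOH) at equivalence = 0.004773/0.3453 = 0.01382 L.
At equivalence all the acid is converted to ClO-; total volume = 0.01998 + 0.01382 = 0.03380 L, so [ClO-] = 0.004773/0.03380 = 0.1412 M.
Kb = Kw/Ka = 1.0e-14 / 3.0 x 10^-8 = 3.33e-7.
[OH^-] = sqrt(Kb x [ClO-]) = sqrt(3.33e-7 x 0.1412) = 0.000217 M.
pOH = 3.66, so pH = 14.00 - 3.66 = 10.34.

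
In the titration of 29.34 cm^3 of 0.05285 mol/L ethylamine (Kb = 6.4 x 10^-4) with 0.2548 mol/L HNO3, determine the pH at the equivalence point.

n(C2H5NH2) = 0.05285 x 0.02934 = 0.001551 mol; V(HNO3) at equivalence = 0.001551/0.2548 = 0.006086 L.
At equivalence the base is fully converted to C2H5NH3+; total volume = 0.03543 L, so [C2H5NH3+] = 0.001551/0.03543 = 0.04377 M.
Ka(C2H5NH3+) = Kw/Kb = 1.0e-14 / 6.4 x 10^-4 = 1.56e-11.
[H^+] = sqrt(Ka x [C2H5NH3+]) = sqrt(1.56e-11 x 0.04377) = 8.27e-7 M.
pH = -log(8.27e-7) = 6.08.

6.08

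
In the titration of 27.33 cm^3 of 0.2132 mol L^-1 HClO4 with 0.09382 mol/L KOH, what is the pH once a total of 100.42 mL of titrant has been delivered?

n(acid) = 0.2132 x 0.02733 = 0.005827 mol; n(KOH) added = 0.09382 x 0.1004 = 0.009421 mol.
Base is in excess by 0.009421 - 0.005827 = 0.003595 mol in a total volume of 0.1278 L.
[OH^-] = 0.003595/0.1278 = 0.02814 M, so pOH = 1.55 and pH = 14.00 - 1.55 = 12.45.

12.45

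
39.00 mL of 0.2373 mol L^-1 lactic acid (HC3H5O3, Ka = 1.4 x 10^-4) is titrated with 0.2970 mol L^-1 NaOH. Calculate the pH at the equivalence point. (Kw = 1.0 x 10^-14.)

n(HC3H5O3) = 0.2373 x 0.03900 = 0.009255 mol; V(NaOH) at equivalence = 0.009255/0.2970 = 0.03116 L.
At equivalence all the acid is converted to C3H5O3-; total volume = 0.03900 + 0.03116 = 0.07016 L, so [C3H5O3-] = 0.009255/0.07016 = 0.1319 M.
Kb = Kw/Ka = 1.0e-14 / 1.4 x 10^-4 = 7.14e-11.
[OH^-] = sqrt(Kb x [C3H5O3-]) = sqrt(7.14e-11 x 0.1319) = 3.07e-6 M.
pOH = 5.51, so pH = 14.00 - 5.51 = 8.49.

8.49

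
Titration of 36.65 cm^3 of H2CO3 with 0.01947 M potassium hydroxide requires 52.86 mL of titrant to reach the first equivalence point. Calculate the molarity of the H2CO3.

0.0281 M

n(KOH) = 0.01947 x 0.05286 = 0.001029 mol.
At the first equivalence point, 1 mol OH^- react per mol H2CO3, so n(H2CO3) = 0.001029 / 1 = 0.001029 mol.
[H2CO3] = 0.001029 / 0.03665 L = 0.0281 M.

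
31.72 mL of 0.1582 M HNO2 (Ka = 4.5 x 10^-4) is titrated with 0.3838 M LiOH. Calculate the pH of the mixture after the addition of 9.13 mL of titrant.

3.71

Initial n(HNO2) = 0.1582 x 0.03172 = 0.005018 mol.
n(LiOH) added = 0.3838 x 0.009130 = 0.003504 mol, converting that many moles of HNO2 to NO2-.
Remaining n(HNO2) = 0.001514 mol; n(NO2-) = 0.003504 mol.
By Henderson-Hasselbalch, pH = pKa + log([A^-]/[HA]) = 3.35 + log(0.003504/0.001514) = 3.35 + (+0.36) = 3.71.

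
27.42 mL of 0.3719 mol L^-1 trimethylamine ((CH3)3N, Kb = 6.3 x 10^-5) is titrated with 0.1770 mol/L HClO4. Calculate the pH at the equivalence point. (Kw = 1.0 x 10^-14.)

n((CH3)3N) = 0.3719 x 0.02742 = 0.01020 mol; V(HClO4) at equivalence = 0.01020/0.1770 = 0.05761 L.
At equivalence the base is fully converted to (CH3)3NH+; total volume = 0.08503 L, so [(CH3)3NH+] = 0.01020/0.08503 = 0.1199 M.
Ka((CH3)3NH+) = Kw/Kb = 1.0e-14 / 6.3 x 10^-5 = 1.59e-10.
[H^+] = sqrt(Ka x [(CH3)3NH+]) = sqrt(1.59e-10 x 0.1199) = 4.36e-6 M.
pH = -log(4.36e-6) = 5.36.

5.36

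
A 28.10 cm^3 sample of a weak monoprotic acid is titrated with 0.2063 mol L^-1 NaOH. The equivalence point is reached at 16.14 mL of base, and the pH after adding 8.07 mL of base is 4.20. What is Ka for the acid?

8.07 mL is half of the equivalence volume, so this is the half-equivalence point where [HA] = [A^-].
At half-equivalence pH = pKa, so pKa = 4.20.
Ka = 10^(-4.20) = 6.3 x 10^-5.

6.3 x 10^-5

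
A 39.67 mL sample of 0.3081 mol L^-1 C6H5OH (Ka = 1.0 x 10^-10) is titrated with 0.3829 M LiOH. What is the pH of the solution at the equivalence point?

n(C6H5OH) = 0.3081 x 0.03967 = 0.01222 mol; V(LiOH) at equivalence = 0.01222/0.3829 = 0.03192 L.
At equivalence all the acid is converted to C6H5O-; total volume = 0.03967 + 0.03192 = 0.07159 L, so [C6H5O-] = 0.01222/0.07159 = 0.1707 M.
Kb = Kw/Ka = 1.0e-14 / 1.0 x 10^-10 = 0.000100.
[OH^-] = sqrt(Kb x [C6H5O-]) = sqrt(0.000100 x 0.1707) = 0.00413 M.
pOH = 2.38, so pH = 14.00 - 2.38 = 11.62.

11.62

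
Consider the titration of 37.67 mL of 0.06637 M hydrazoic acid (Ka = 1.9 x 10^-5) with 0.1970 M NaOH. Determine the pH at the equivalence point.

8.71

n(HN3) = 0.06637 x 0.03767 = 0.002500 mol; V(NaOH) at equivalence = 0.002500/0.1970 = 0.01269 L.
At equivalence all the acid is converted to N3-; total volume = 0.03767 + 0.01269 = 0.05036 L, so [N3-] = 0.002500/0.05036 = 0.04964 M.
Kb = Kw/Ka = 1.0e-14 / 1.9 x 10^-5 = 5.26e-10.
[OH^-] = sqrt(Kb x [N3-]) = sqrt(5.26e-10 x 0.04964) = 5.11e-6 M.
pOH = 5.29, so pH = 14.00 - 5.29 = 8.71.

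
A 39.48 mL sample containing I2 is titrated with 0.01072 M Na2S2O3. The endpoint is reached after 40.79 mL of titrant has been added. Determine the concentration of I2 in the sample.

0.00554 M

n(Na2S2O3) = 0.01072 x 0.04079 = 0.0004373 mol.
From the balanced equation, 2 mol Na2S2O3 reacts with 1 mol I2, so n(I2) = 0.0004373 x 1/2 = 0.0002186 mol.
[I2] = 0.0002186 / 0.03948 L = 0.00554 M.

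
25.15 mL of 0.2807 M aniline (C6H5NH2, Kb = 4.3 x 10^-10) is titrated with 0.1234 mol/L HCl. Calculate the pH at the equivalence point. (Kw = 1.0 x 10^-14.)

n(C6H5NH2) = 0.2807 x 0.02515 = 0.007060 mol; V(HCl) at equivalence = 0.007060/0.1234 = 0.05721 L.
At equivalence the base is fully converted to C6H5NH3+; total volume = 0.08236 L, so [C6H5NH3+] = 0.007060/0.08236 = 0.08572 M.
Ka(C6H5NH3+) = Kw/Kb = 1.0e-14 / 4.3 x 10^-10 = 2.33e-5.
[H^+] = sqrt(Ka x [C6H5NH3+]) = sqrt(2.33e-5 x 0.08572) = 0.00141 M.
pH = -log(0.00141) = 2.85.

2.85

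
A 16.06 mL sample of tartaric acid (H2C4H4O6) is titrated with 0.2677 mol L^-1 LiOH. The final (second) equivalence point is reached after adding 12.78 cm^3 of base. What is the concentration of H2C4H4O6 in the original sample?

n(LiOH) = 0.2677 x 0.01278 = 0.003421 mol.
At the final (second) equivalence point, 2 mol OH^- react per mol H2C4H4O6, so n(H2C4H4O6) = 0.003421 / 2 = 0.001711 mol.
[H2C4H4O6] = 0.001711 / 0.01606 L = 0.107 M.

0.107 M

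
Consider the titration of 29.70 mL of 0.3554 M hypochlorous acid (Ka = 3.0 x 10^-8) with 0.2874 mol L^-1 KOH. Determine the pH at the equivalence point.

10.36

n(HClO) = 0.3554 x 0.02970 = 0.01056 mol; V(KOH) at equivalence = 0.01056/0.2874 = 0.03673 L.
At equivalence all the acid is converted to ClO-; total volume = 0.02970 + 0.03673 = 0.06643 L, so [ClO-] = 0.01056/0.06643 = 0.1589 M.
Kb = Kw/Ka = 1.0e-14 / 3.0 x 10^-8 = 3.33e-7.
[OH^-] = sqrt(Kb x [ClO-]) = sqrt(3.33e-7 x 0.1589) = 0.000230 M.
pOH = 3.64, so pH = 14.00 - 3.64 = 10.36.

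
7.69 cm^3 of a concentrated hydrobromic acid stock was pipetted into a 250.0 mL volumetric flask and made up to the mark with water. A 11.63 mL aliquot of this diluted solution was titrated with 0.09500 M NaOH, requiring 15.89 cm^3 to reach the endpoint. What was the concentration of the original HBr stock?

4.22 M

n(NaOH) = 0.09500 x 0.01589 = 0.001510 mol.
n(HBr) in the aliquot = 0.001510 mol.
[diluted HBr] = 0.001510 / 0.01163 = 0.1298 M.
Dilution factor = 250.0/7.690 = 32.51, so [stock] = 0.1298 x 32.51 = 4.22 M.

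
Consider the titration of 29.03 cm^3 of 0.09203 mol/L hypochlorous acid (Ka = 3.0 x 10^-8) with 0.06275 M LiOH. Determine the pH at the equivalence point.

n(HClO) = 0.09203 x 0.02903 = 0.002672 mol; V(LiOH) at equivalence = 0.002672/0.06275 = 0.04258 L.
At equivalence all the acid is converted to ClO-; total volume = 0.02903 + 0.04258 = 0.07161 L, so [ClO-] = 0.002672/0.07161 = 0.03731 M.
Kb = Kw/Ka = 1.0e-14 / 3.0 x 10^-8 = 3.33e-7.
[OH^-] = sqrt(Kb x [ClO-]) = sqrt(3.33e-7 x 0.03731) = 0.000112 M.
pOH = 3.95, so pH = 14.00 - 3.95 = 10.05.

10.05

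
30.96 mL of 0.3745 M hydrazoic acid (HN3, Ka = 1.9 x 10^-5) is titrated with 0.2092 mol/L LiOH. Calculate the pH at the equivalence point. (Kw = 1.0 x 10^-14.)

8.92

n(HN3) = 0.3745 x 0.03096 = 0.01159 mol; V(LiOH) at equivalence = 0.01159/0.2092 = 0.05542 L.
At equivalence all the acid is converted to N3-; total volume = 0.03096 + 0.05542 = 0.08638 L, so [N3-] = 0.01159/0.08638 = 0.1342 M.
Kb = Kw/Ka = 1.0e-14 / 1.9 x 10^-5 = 5.26e-10.
[OH^-] = sqrt(Kb x [N3-]) = sqrt(5.26e-10 x 0.1342) = 8.40e-6 M.
pOH = 5.08, so pH = 14.00 - 5.08 = 8.92.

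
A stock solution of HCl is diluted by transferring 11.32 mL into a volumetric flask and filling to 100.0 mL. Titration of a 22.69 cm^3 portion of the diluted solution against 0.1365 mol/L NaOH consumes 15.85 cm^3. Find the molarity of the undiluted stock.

0.842 M

n(NaOH) = 0.1365 x 0.01585 = 0.002164 mol.
n(HCl) in the aliquot = 0.002164 mol.
[diluted HCl] = 0.002164 / 0.02269 = 0.09535 M.
Dilution factor = 100.0/11.32 = 8.834, so [stock] = 0.09535 x 8.834 = 0.842 M.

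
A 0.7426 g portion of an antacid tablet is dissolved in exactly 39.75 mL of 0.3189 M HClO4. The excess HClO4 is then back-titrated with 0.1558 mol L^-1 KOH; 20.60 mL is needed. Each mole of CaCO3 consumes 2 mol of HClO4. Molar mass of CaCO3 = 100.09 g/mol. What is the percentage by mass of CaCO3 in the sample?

63.8%

Total n(HClO4) added = 0.3189 x 0.03975 = 0.01268 mol.
n(KOH) used = 0.1558 x 0.02060 = 0.003209 mol, which equals the excess n(HClO4).
So n(HClO4) consumed by the sample = 0.01268 - 0.003209 = 0.009467 mol.
n(CaCO3) = 0.009467 / 2 = 0.004733 mol.
mass CaCO3 = 0.004733 x 100.09 = 0.4738 g, so %CaCO3 = 0.4738/0.7426 x 100 = 63.8%.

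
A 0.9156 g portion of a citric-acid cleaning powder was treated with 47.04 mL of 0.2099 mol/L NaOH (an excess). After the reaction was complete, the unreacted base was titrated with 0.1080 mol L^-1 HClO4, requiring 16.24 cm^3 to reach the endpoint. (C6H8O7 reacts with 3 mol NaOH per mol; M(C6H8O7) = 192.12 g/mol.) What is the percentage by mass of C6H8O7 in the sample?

Total n(NaOH) added = 0.2099 x 0.04704 = 0.009874 mol.
n(HClO4) used = 0.1080 x 0.01624 = 0.001754 mol, which equals the excess n(NaOH).
So n(NaOH) consumed by the sample = 0.009874 - 0.001754 = 0.008120 mol.
n(C6H8O7) = 0.008120 / 3 = 0.002707 mol.
mass C6H8O7 = 0.002707 x 192.12 = 0.5200 g, so %C6H8O7 = 0.5200/0.9156 x 100 = 56.8%.

56.8%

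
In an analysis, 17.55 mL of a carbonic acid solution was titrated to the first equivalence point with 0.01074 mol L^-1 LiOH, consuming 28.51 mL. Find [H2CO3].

n(LiOH) = 0.01074 x 0.02851 = 0.0003062 mol.
At the first equivalence point, 1 mol OH^- react per mol H2CO3, so n(H2CO3) = 0.0003062 / 1 = 0.0003062 mol.
[H2CO3] = 0.0003062 / 0.01755 L = 0.0174 M.

0.0174 M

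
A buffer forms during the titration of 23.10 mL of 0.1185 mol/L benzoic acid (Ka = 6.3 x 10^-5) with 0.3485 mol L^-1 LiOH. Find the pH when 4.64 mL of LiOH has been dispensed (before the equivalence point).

Initial n(C6H5COOH) = 0.1185 x 0.02310 = 0.002737 mol.
n(LiOH) added = 0.3485 x 0.004640 = 0.001617 mol, converting that many moles of C6H5COOH to C6H5COO-.
Remaining n(C6H5COOH) = 0.001120 mol; n(C6H5COO-) = 0.001617 mol.
By Henderson-Hasselbalch, pH = pKa + log([A^-]/[HA]) = 4.20 + log(0.001617/0.001120) = 4.20 + (+0.16) = 4.36.

4.36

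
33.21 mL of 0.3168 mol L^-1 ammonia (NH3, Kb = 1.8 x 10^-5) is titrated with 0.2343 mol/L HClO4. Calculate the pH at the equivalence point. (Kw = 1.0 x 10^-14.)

n(NH3) = 0.3168 x 0.03321 = 0.01052 mol; V(HClO4) at equivalence = 0.01052/0.2343 = 0.04490 L.
At equivalence the base is fully converted to NH4+; total volume = 0.07811 L, so [NH4+] = 0.01052/0.07811 = 0.1347 M.
Ka(NH4+) = Kw/Kb = 1.0e-14 / 1.8 x 10^-5 = 5.56e-10.
[H^+] = sqrt(Ka x [NH4+]) = sqrt(5.56e-10 x 0.1347) = 8.65e-6 M.
pH = -log(8.65e-6) = 5.06.

5.06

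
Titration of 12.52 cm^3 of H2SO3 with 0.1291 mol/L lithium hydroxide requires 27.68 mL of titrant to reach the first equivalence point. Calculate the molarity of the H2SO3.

0.285 M

n(LiOH) = 0.1291 x 0.02768 = 0.003573 mol.
At the first equivalence point, 1 mol OH^- react per mol H2SO3, so n(H2SO3) = 0.003573 / 1 = 0.003573 mol.
[H2SO3] = 0.003573 / 0.01252 L = 0.285 M.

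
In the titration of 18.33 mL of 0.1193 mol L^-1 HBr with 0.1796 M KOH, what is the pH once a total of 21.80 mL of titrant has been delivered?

n(acid) = 0.1193 x 0.01833 = 0.002187 mol; n(KOH) added = 0.1796 x 0.02180 = 0.003915 mol.
Base is in excess by 0.003915 - 0.002187 = 0.001729 mol in a total volume of 0.04013 L.
[OH^-] = 0.001729/0.04013 = 0.04307 M, so pOH = 1.37 and pH = 14.00 - 1.37 = 12.63.

12.63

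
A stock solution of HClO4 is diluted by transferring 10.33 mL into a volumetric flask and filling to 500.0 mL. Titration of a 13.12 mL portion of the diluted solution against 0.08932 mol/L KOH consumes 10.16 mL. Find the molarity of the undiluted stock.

3.35 M

n(KOH) = 0.08932 x 0.01016 = 0.0009075 mol.
n(HClO4) in the aliquot = 0.0009075 mol.
[diluted HClO4] = 0.0009075 / 0.01312 = 0.06917 M.
Dilution factor = 500.0/10.33 = 48.40, so [stock] = 0.06917 x 48.40 = 3.35 M.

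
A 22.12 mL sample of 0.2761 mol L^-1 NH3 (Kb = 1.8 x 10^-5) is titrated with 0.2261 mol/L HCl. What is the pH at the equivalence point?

5.08

n(NH3) = 0.2761 x 0.02212 = 0.006107 mol; V(HCl) at equivalence = 0.006107/0.2261 = 0.02701 L.
At equivalence the base is fully converted to NH4+; total volume = 0.04913 L, so [NH4+] = 0.006107/0.04913 = 0.1243 M.
Ka(NH4+) = Kw/Kb = 1.0e-14 / 1.8 x 10^-5 = 5.56e-10.
[H^+] = sqrt(Ka x [NH4+]) = sqrt(5.56e-10 x 0.1243) = 8.31e-6 M.
pH = -log(8.31e-6) = 5.08.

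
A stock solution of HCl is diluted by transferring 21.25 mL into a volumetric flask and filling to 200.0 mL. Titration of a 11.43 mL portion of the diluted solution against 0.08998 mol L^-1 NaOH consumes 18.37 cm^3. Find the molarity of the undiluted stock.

n(NaOH) = 0.08998 x 0.01837 = 0.001653 mol.
n(HCl) in the aliquot = 0.001653 mol.
[diluted HCl] = 0.001653 / 0.01143 = 0.1446 M.
Dilution factor = 200.0/21.25 = 9.412, so [stock] = 0.1446 x 9.412 = 1.36 M.

1.36 M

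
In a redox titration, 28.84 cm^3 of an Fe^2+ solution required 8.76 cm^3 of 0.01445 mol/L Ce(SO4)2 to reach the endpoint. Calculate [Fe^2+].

n(Ce(SO4)2) = 0.01445 x 0.008760 = 0.0001266 mol.
From the balanced equation, 1 mol Ce(SO4)2 reacts with 1 mol Fe^2+, so n(Fe^2+) = 0.0001266 x 1/1 = 0.0001266 mol.
[Fe^2+] = 0.0001266 / 0.02884 L = 0.00439 M.

0.00439 M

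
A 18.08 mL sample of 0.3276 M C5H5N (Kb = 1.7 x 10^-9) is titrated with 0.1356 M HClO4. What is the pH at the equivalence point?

3.12

n(C5H5N) = 0.3276 x 0.01808 = 0.005923 mol; V(HClO4) at equivalence = 0.005923/0.1356 = 0.04368 L.
At equivalence the base is fully converted to C5H5NH+; total volume = 0.06176 L, so [C5H5NH+] = 0.005923/0.06176 = 0.09590 M.
Ka(C5H5NH+) = Kw/Kb = 1.0e-14 / 1.7 x 10^-9 = 5.88e-6.
[H^+] = sqrt(Ka x [C5H5NH+]) = sqrt(5.88e-6 x 0.09590) = 0.000751 M.
pH = -log(0.000751) = 3.12.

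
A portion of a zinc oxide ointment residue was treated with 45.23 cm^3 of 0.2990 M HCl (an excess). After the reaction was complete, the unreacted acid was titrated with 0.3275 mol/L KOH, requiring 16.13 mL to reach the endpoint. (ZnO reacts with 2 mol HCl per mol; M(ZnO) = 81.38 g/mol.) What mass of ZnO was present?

0.335 g

Total n(HCl) added = 0.2990 x 0.04523 = 0.01352 mol.
n(KOH) used = 0.3275 x 0.01613 = 0.005283 mol, which equals the excess n(HCl).
So n(HCl) consumed by the sample = 0.01352 - 0.005283 = 0.008241 mol.
n(ZnO) = 0.008241 / 2 = 0.004121 mol.
mass = 0.004121 mol x 81.38 g/mol = 0.335 g.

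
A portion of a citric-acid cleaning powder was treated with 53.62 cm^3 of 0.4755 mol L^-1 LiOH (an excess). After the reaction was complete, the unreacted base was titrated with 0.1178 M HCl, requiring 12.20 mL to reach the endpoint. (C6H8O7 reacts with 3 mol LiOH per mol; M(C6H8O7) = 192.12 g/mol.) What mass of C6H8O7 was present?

Total n(LiOH) added = 0.4755 x 0.05362 = 0.02550 mol.
n(HCl) used = 0.1178 x 0.01220 = 0.001437 mol, which equals the excess n(LiOH).
So n(LiOH) consumed by the sample = 0.02550 - 0.001437 = 0.02406 mol.
n(C6H8O7) = 0.02406 / 3 = 0.008020 mol.
mass = 0.008020 mol x 192.12 g/mol = 1.54 g.

1.54 g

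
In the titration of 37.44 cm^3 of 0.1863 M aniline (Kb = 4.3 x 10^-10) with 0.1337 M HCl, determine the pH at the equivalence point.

n(C6H5NH2) = 0.1863 x 0.03744 = 0.006975 mol; V(HCl) at equivalence = 0.006975/0.1337 = 0.05217 L.
At equivalence the base is fully converted to C6H5NH3+; total volume = 0.08961 L, so [C6H5NH3+] = 0.006975/0.08961 = 0.07784 M.
Ka(C6H5NH3+) = Kw/Kb = 1.0e-14 / 4.3 x 10^-10 = 2.33e-5.
[H^+] = sqrt(Ka x [C6H5NH3+]) = sqrt(2.33e-5 x 0.07784) = 0.00135 M.
pH = -log(0.00135) = 2.87.

2.87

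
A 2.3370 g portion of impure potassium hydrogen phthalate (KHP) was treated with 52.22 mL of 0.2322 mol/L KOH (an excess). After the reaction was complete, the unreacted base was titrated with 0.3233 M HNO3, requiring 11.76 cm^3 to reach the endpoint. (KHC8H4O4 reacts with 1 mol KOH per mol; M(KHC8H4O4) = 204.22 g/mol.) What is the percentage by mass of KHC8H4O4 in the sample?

72.7%

Total n(KOH) added = 0.2322 x 0.05222 = 0.01213 mol.
n(HNO3) used = 0.3233 x 0.01176 = 0.003802 mol, which equals the excess n(KOH).
So n(KOH) consumed by the sample = 0.01213 - 0.003802 = 0.008323 mol.
n(KHC8H4O4) = 0.008323 / 1 = 0.008323 mol.
mass KHC8H4O4 = 0.008323 x 204.22 = 1.700 g, so %KHC8H4O4 = 1.700/2.3370 x 100 = 72.7%.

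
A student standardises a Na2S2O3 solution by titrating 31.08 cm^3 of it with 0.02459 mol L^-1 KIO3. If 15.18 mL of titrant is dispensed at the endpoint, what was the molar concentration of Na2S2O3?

0.0721 M

n(KIO3) = 0.02459 x 0.01518 = 0.0003733 mol.
From the balanced equation, 1 mol KIO3 reacts with 6 mol Na2S2O3, so n(Na2S2O3) = 0.0003733 x 6/1 = 0.002240 mol.
[Na2S2O3] = 0.002240 / 0.03108 L = 0.0721 M.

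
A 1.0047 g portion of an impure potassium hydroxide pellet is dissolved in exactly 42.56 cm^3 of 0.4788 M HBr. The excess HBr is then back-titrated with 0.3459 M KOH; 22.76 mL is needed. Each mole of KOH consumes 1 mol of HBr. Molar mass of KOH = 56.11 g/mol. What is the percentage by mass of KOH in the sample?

Total n(HBr) added = 0.4788 x 0.04256 = 0.02038 mol.
n(KOH) used = 0.3459 x 0.02276 = 0.007873 mol, which equals the excess n(HBr).
So n(HBr) consumed by the sample = 0.02038 - 0.007873 = 0.01251 mol.
n(KOH) = 0.01251 / 1 = 0.01251 mol.
mass KOH = 0.01251 x 56.11 = 0.7017 g, so %KOH = 0.7017/1.0047 x 100 = 69.8%.

69.8%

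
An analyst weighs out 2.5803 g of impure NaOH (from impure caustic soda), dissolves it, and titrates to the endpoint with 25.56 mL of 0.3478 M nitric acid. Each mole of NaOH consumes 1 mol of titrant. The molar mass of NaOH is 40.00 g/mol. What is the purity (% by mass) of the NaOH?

13.8%

n(HNO3) = 0.3478 x 0.02556 = 0.008890 mol.
n(NaOH) = 0.008890 / 1 = 0.008890 mol.
mass of NaOH = 0.008890 x 40.00 = 0.3556 g.
% purity = 0.3556 / 2.5803 x 100 = 13.8%.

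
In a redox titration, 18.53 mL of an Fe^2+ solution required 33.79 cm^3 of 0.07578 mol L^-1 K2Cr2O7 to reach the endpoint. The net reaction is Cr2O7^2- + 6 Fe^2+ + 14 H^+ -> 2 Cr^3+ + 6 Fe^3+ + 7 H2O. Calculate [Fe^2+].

n(K2Cr2O7) = 0.07578 x 0.03379 = 0.002561 mol.
From the balanced equation, 1 mol K2Cr2O7 reacts with 6 mol Fe^2+, so n(Fe^2+) = 0.002561 x 6/1 = 0.01536 mol.
[Fe^2+] = 0.01536 / 0.01853 L = 0.829 M.

0.829 M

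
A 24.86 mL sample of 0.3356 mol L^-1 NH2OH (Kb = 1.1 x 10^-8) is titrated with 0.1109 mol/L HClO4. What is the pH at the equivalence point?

3.56

n(NH2OH) = 0.3356 x 0.02486 = 0.008343 mol; V(HClO4) at equivalence = 0.008343/0.1109 = 0.07523 L.
At equivalence the base is fully converted to NH3OH+; total volume = 0.1001 L, so [NH3OH+] = 0.008343/0.1001 = 0.08336 M.
Ka(NH3OH+) = Kw/Kb = 1.0e-14 / 1.1 x 10^-8 = 9.09e-7.
[H^+] = sqrt(Ka x [NH3OH+]) = sqrt(9.09e-7 x 0.08336) = 0.000275 M.
pH = -log(0.000275) = 3.56.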